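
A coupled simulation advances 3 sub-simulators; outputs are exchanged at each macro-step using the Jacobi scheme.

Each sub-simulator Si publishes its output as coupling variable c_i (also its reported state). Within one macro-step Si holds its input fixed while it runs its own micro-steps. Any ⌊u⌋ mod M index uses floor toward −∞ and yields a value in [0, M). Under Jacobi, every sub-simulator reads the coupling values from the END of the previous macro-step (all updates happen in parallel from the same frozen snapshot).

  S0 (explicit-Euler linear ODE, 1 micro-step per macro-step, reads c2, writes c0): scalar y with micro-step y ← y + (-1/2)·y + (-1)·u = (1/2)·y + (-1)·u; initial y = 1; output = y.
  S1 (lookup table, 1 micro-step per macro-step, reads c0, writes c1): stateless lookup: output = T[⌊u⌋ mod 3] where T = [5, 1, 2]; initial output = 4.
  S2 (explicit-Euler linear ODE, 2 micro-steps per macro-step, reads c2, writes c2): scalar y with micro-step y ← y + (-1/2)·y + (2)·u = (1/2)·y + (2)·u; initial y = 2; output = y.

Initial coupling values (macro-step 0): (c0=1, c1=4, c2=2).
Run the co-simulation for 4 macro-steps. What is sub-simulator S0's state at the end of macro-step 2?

macro 1: S0 reads c2=2 → after 1×micro: -3/2; S1 reads c0=1 → after 1×micro: 1; S2 reads c2=2 → after 2×micro: 13/2 ⇒ (c0=-3/2, c1=1, c2=13/2)
macro 2: S0 reads c2=13/2 → after 1×micro: -29/4; S1 reads c0=-3/2 → after 1×micro: 1; S2 reads c2=13/2 → after 2×micro: 169/8 ⇒ (c0=-29/4, c1=1, c2=169/8)
macro 3: S0 reads c2=169/8 → after 1×micro: -99/4; S1 reads c0=-29/4 → after 1×micro: 1; S2 reads c2=169/8 → after 2×micro: 2197/32 ⇒ (c0=-99/4, c1=1, c2=2197/32)
macro 4: S0 reads c2=2197/32 → after 1×micro: -2593/32; S1 reads c0=-99/4 → after 1×micro: 2; S2 reads c2=2197/32 → after 2×micro: 28561/128 ⇒ (c0=-2593/32, c1=2, c2=28561/128)

S0 state at macro-step 2 = -29/4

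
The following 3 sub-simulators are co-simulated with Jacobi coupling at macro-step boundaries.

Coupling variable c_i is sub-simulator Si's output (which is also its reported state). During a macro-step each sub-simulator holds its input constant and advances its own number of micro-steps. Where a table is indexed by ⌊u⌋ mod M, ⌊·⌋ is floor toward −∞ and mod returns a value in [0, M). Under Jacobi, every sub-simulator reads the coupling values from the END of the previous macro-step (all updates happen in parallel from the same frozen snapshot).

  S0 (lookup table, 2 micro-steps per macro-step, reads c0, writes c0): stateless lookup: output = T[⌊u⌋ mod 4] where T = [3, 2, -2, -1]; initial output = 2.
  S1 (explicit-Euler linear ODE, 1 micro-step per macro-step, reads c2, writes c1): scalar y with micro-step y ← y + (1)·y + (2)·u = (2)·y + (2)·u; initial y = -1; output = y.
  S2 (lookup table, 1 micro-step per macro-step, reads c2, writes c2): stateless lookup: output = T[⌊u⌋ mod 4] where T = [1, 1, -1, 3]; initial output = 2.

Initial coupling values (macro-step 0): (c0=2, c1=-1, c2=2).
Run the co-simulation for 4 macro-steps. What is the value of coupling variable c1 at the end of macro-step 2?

macro 1: S0 reads c0=2 → after 2×micro: -2; S1 reads c2=2 → after 1×micro: 2; S2 reads c2=2 → after 1×micro: -1 ⇒ (c0=-2, c1=2, c2=-1)
macro 2: S0 reads c0=-2 → after 2×micro: -2; S1 reads c2=-1 → after 1×micro: 2; S2 reads c2=-1 → after 1×micro: 3 ⇒ (c0=-2, c1=2, c2=3)
macro 3: S0 reads c0=-2 → after 2×micro: -2; S1 reads c2=3 → after 1×micro: 10; S2 reads c2=3 → after 1×micro: 3 ⇒ (c0=-2, c1=10, c2=3)
macro 4: S0 reads c0=-2 → after 2×micro: -2; S1 reads c2=3 → after 1×micro: 26; S2 reads c2=3 → after 1×micro: 3 ⇒ (c0=-2, c1=26, c2=3)

c1 at macro-step 2 = 2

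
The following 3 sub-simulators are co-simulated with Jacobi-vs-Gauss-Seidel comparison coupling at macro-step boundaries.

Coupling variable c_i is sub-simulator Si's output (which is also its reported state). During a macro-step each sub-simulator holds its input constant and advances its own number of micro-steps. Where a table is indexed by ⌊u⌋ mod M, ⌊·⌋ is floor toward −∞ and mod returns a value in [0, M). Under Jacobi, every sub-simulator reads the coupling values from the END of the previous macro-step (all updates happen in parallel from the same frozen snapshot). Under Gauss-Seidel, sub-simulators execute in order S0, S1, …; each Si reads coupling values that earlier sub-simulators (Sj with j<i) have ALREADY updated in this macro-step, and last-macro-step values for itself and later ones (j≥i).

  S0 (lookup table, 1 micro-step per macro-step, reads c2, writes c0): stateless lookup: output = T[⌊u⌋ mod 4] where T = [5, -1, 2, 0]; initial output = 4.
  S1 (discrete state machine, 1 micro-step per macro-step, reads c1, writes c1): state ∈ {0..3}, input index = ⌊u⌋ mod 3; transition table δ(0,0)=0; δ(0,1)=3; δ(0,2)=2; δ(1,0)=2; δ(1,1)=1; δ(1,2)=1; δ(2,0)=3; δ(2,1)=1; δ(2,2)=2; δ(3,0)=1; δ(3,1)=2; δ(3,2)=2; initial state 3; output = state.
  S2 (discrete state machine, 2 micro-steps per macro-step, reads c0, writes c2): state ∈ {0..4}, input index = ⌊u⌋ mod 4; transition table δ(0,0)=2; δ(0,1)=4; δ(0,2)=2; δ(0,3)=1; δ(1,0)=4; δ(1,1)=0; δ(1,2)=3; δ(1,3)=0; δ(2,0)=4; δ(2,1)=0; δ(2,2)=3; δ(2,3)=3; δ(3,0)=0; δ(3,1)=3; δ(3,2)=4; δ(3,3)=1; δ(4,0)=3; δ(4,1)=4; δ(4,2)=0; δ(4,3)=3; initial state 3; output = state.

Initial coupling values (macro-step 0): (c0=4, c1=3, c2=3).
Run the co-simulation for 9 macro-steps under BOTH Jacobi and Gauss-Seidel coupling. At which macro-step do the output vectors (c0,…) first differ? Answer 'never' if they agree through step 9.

first divergence at macro-step: 2

[Jacobi] macro 1: S0 reads c2=3 → after 1×micro: 0; S1 reads c1=3 → after 1×micro: 1; S2 reads c0=4 → after 2×micro: 2 ⇒ (c0=0, c1=1, c2=2)
[Jacobi] macro 2: S0 reads c2=2 → after 1×micro: 2; S1 reads c1=1 → after 1×micro: 1; S2 reads c0=0 → after 2×micro: 3 ⇒ (c0=2, c1=1, c2=3)
[Jacobi] macro 3: S0 reads c2=3 → after 1×micro: 0; S1 reads c1=1 → after 1×micro: 1; S2 reads c0=2 → after 2×micro: 0 ⇒ (c0=0, c1=1, c2=0)
[Jacobi] macro 4: S0 reads c2=0 → after 1×micro: 5; S1 reads c1=1 → after 1×micro: 1; S2 reads c0=0 → after 2×micro: 4 ⇒ (c0=5, c1=1, c2=4)
[Jacobi] macro 5: S0 reads c2=4 → after 1×micro: 5; S1 reads c1=1 → after 1×micro: 1; S2 reads c0=5 → after 2×micro: 4 ⇒ (c0=5, c1=1, c2=4)
[Jacobi] macro 6: S0 reads c2=4 → after 1×micro: 5; S1 reads c1=1 → after 1×micro: 1; S2 reads c0=5 → after 2×micro: 4 ⇒ (c0=5, c1=1, c2=4)
[Jacobi] macro 7: S0 reads c2=4 → after 1×micro: 5; S1 reads c1=1 → after 1×micro: 1; S2 reads c0=5 → after 2×micro: 4 ⇒ (c0=5, c1=1, c2=4)
[Jacobi] macro 8: S0 reads c2=4 → after 1×micro: 5; S1 reads c1=1 → after 1×micro: 1; S2 reads c0=5 → after 2×micro: 4 ⇒ (c0=5, c1=1, c2=4)
[Jacobi] macro 9: S0 reads c2=4 → after 1×micro: 5; S1 reads c1=1 → after 1×micro: 1; S2 reads c0=5 → after 2×micro: 4 ⇒ (c0=5, c1=1, c2=4)
[Gauss-Seidel] macro 1: S0 reads c2=3 → after 1×micro: 0; S1 reads c1=3 → after 1×micro: 1; S2 reads c0=0 → after 2×micro: 2 ⇒ (c0=0, c1=1, c2=2)
[Gauss-Seidel] macro 2: S0 reads c2=2 → after 1×micro: 2; S1 reads c1=1 → after 1×micro: 1; S2 reads c0=2 → after 2×micro: 4 ⇒ (c0=2, c1=1, c2=4)
[Gauss-Seidel] macro 3: S0 reads c2=4 → after 1×micro: 5; S1 reads c1=1 → after 1×micro: 1; S2 reads c0=5 → after 2×micro: 4 ⇒ (c0=5, c1=1, c2=4)
[Gauss-Seidel] macro 4: S0 reads c2=4 → after 1×micro: 5; S1 reads c1=1 → after 1×micro: 1; S2 reads c0=5 → after 2×micro: 4 ⇒ (c0=5, c1=1, c2=4)
[Gauss-Seidel] macro 5: S0 reads c2=4 → after 1×micro: 5; S1 reads c1=1 → after 1×micro: 1; S2 reads c0=5 → after 2×micro: 4 ⇒ (c0=5, c1=1, c2=4)
[Gauss-Seidel] macro 6: S0 reads c2=4 → after 1×micro: 5; S1 reads c1=1 → after 1×micro: 1; S2 reads c0=5 → after 2×micro: 4 ⇒ (c0=5, c1=1, c2=4)
[Gauss-Seidel] macro 7: S0 reads c2=4 → after 1×micro: 5; S1 reads c1=1 → after 1×micro: 1; S2 reads c0=5 → after 2×micro: 4 ⇒ (c0=5, c1=1, c2=4)
[Gauss-Seidel] macro 8: S0 reads c2=4 → after 1×micro: 5; S1 reads c1=1 → after 1×micro: 1; S2 reads c0=5 → after 2×micro: 4 ⇒ (c0=5, c1=1, c2=4)
[Gauss-Seidel] macro 9: S0 reads c2=4 → after 1×micro: 5; S1 reads c1=1 → after 1×micro: 1; S2 reads c0=5 → after 2×micro: 4 ⇒ (c0=5, c1=1, c2=4)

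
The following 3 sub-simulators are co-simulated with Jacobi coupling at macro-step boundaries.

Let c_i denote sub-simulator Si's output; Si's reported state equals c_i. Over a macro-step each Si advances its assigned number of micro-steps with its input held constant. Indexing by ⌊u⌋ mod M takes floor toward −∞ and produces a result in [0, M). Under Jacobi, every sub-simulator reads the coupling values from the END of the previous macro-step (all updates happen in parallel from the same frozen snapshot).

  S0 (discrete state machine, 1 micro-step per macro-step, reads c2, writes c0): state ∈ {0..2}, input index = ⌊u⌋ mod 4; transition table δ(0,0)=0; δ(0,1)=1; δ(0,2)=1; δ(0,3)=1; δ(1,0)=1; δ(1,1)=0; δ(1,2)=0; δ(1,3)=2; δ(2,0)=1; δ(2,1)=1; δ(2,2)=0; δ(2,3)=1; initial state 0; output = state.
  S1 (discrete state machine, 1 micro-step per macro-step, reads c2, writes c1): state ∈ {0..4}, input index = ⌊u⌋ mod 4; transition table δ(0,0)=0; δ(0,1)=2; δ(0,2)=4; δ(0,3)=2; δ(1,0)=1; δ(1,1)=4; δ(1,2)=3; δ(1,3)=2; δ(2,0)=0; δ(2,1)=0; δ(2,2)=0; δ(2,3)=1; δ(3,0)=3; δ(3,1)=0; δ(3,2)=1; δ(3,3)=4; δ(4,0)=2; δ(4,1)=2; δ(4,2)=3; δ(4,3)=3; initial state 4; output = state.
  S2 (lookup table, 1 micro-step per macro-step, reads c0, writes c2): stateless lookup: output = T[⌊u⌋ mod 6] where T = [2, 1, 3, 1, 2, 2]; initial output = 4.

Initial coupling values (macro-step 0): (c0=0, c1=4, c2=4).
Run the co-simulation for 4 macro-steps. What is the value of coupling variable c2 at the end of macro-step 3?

c2 at macro-step 3 = 1

macro 1: S0 reads c2=4 → after 1×micro: 0; S1 reads c2=4 → after 1×micro: 2; S2 reads c0=0 → after 1×micro: 2 ⇒ (c0=0, c1=2, c2=2)
macro 2: S0 reads c2=2 → after 1×micro: 1; S1 reads c2=2 → after 1×micro: 0; S2 reads c0=0 → after 1×micro: 2 ⇒ (c0=1, c1=0, c2=2)
macro 3: S0 reads c2=2 → after 1×micro: 0; S1 reads c2=2 → after 1×micro: 4; S2 reads c0=1 → after 1×micro: 1 ⇒ (c0=0, c1=4, c2=1)
macro 4: S0 reads c2=1 → after 1×micro: 1; S1 reads c2=1 → after 1×micro: 2; S2 reads c0=0 → after 1×micro: 2 ⇒ (c0=1, c1=2, c2=2)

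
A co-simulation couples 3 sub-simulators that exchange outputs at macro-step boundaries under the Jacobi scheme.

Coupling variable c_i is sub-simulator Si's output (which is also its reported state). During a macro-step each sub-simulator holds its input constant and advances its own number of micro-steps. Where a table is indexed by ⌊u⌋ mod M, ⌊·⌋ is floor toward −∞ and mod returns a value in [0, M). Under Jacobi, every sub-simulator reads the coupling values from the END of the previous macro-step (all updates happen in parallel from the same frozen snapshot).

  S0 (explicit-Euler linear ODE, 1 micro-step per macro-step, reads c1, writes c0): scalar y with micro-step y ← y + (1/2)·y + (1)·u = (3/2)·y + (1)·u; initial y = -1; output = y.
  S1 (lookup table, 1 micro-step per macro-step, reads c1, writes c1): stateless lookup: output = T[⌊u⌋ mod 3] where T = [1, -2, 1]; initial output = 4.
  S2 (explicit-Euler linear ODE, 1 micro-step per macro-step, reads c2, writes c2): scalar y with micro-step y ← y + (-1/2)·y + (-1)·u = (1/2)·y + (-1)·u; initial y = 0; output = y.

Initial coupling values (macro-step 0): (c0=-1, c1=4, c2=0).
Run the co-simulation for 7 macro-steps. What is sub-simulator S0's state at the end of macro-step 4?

S0 state at macro-step 4 = -17/16

macro 1: S0 reads c1=4 → after 1×micro: 5/2; S1 reads c1=4 → after 1×micro: -2; S2 reads c2=0 → after 1×micro: 0 ⇒ (c0=5/2, c1=-2, c2=0)
macro 2: S0 reads c1=-2 → after 1×micro: 7/4; S1 reads c1=-2 → after 1×micro: -2; S2 reads c2=0 → after 1×micro: 0 ⇒ (c0=7/4, c1=-2, c2=0)
macro 3: S0 reads c1=-2 → after 1×micro: 5/8; S1 reads c1=-2 → after 1×micro: -2; S2 reads c2=0 → after 1×micro: 0 ⇒ (c0=5/8, c1=-2, c2=0)
macro 4: S0 reads c1=-2 → after 1×micro: -17/16; S1 reads c1=-2 → after 1×micro: -2; S2 reads c2=0 → after 1×micro: 0 ⇒ (c0=-17/16, c1=-2, c2=0)
macro 5: S0 reads c1=-2 → after 1×micro: -115/32; S1 reads c1=-2 → after 1×micro: -2; S2 reads c2=0 → after 1×micro: 0 ⇒ (c0=-115/32, c1=-2, c2=0)
macro 6: S0 reads c1=-2 → after 1×micro: -473/64; S1 reads c1=-2 → after 1×micro: -2; S2 reads c2=0 → after 1×micro: 0 ⇒ (c0=-473/64, c1=-2, c2=0)
macro 7: S0 reads c1=-2 → after 1×micro: -1675/128; S1 reads c1=-2 → after 1×micro: -2; S2 reads c2=0 → after 1×micro: 0 ⇒ (c0=-1675/128, c1=-2, c2=0)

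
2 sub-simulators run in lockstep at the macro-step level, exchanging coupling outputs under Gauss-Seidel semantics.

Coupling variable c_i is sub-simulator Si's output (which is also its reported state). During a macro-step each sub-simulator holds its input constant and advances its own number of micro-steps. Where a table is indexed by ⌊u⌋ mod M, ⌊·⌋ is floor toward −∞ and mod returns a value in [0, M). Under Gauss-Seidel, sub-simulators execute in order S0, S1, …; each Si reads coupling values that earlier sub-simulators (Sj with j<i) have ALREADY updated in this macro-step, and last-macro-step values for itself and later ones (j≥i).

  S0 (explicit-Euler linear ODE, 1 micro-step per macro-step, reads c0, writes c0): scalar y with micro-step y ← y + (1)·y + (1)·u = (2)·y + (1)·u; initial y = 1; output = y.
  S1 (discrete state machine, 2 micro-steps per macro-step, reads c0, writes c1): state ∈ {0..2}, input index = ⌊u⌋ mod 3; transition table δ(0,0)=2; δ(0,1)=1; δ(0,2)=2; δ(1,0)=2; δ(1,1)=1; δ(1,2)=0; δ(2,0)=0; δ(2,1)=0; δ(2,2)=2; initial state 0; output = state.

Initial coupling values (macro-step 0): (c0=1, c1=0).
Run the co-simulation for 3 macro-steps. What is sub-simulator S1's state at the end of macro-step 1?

S1 state at macro-step 1 = 0

macro 1: S0 reads c0=1 → after 1×micro: 3; S1 reads c0=3 → after 2×micro: 0 ⇒ (c0=3, c1=0)
macro 2: S0 reads c0=3 → after 1×micro: 9; S1 reads c0=9 → after 2×micro: 0 ⇒ (c0=9, c1=0)
macro 3: S0 reads c0=9 → after 1×micro: 27; S1 reads c0=27 → after 2×micro: 0 ⇒ (c0=27, c1=0)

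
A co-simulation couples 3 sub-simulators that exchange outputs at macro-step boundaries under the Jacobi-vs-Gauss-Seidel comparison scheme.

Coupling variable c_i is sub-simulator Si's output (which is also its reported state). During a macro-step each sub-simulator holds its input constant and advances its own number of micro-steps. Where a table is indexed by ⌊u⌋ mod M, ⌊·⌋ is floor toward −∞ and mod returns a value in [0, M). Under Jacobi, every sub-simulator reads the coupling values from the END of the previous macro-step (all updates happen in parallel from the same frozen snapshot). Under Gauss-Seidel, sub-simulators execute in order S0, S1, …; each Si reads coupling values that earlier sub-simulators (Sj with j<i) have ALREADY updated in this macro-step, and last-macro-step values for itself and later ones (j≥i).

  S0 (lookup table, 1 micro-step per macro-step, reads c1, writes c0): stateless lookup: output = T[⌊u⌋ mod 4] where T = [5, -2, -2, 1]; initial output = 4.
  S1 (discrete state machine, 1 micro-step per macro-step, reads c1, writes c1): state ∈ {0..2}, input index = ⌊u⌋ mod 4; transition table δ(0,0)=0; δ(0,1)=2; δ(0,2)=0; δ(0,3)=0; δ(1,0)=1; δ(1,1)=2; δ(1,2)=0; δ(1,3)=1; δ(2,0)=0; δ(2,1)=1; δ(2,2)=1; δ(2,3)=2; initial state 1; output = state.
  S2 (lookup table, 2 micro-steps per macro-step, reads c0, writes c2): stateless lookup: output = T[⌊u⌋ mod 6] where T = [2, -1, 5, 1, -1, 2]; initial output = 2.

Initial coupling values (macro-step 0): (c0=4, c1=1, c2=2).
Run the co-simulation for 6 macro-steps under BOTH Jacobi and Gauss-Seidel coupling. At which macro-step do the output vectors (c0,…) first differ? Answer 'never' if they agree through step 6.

first divergence at macro-step: never

[Jacobi] macro 1: S0 reads c1=1 → after 1×micro: -2; S1 reads c1=1 → after 1×micro: 2; S2 reads c0=4 → after 2×micro: -1 ⇒ (c0=-2, c1=2, c2=-1)
[Jacobi] macro 2: S0 reads c1=2 → after 1×micro: -2; S1 reads c1=2 → after 1×micro: 1; S2 reads c0=-2 → after 2×micro: -1 ⇒ (c0=-2, c1=1, c2=-1)
[Jacobi] macro 3: S0 reads c1=1 → after 1×micro: -2; S1 reads c1=1 → after 1×micro: 2; S2 reads c0=-2 → after 2×micro: -1 ⇒ (c0=-2, c1=2, c2=-1)
[Jacobi] macro 4: S0 reads c1=2 → after 1×micro: -2; S1 reads c1=2 → after 1×micro: 1; S2 reads c0=-2 → after 2×micro: -1 ⇒ (c0=-2, c1=1, c2=-1)
[Jacobi] macro 5: S0 reads c1=1 → after 1×micro: -2; S1 reads c1=1 → after 1×micro: 2; S2 reads c0=-2 → after 2×micro: -1 ⇒ (c0=-2, c1=2, c2=-1)
[Jacobi] macro 6: S0 reads c1=2 → after 1×micro: -2; S1 reads c1=2 → after 1×micro: 1; S2 reads c0=-2 → after 2×micro: -1 ⇒ (c0=-2, c1=1, c2=-1)
[Gauss-Seidel] macro 1: S0 reads c1=1 → after 1×micro: -2; S1 reads c1=1 → after 1×micro: 2; S2 reads c0=-2 → after 2×micro: -1 ⇒ (c0=-2, c1=2, c2=-1)
[Gauss-Seidel] macro 2: S0 reads c1=2 → after 1×micro: -2; S1 reads c1=2 → after 1×micro: 1; S2 reads c0=-2 → after 2×micro: -1 ⇒ (c0=-2, c1=1, c2=-1)
[Gauss-Seidel] macro 3: S0 reads c1=1 → after 1×micro: -2; S1 reads c1=1 → after 1×micro: 2; S2 reads c0=-2 → after 2×micro: -1 ⇒ (c0=-2, c1=2, c2=-1)
[Gauss-Seidel] macro 4: S0 reads c1=2 → after 1×micro: -2; S1 reads c1=2 → after 1×micro: 1; S2 reads c0=-2 → after 2×micro: -1 ⇒ (c0=-2, c1=1, c2=-1)
[Gauss-Seidel] macro 5: S0 reads c1=1 → after 1×micro: -2; S1 reads c1=1 → after 1×micro: 2; S2 reads c0=-2 → after 2×micro: -1 ⇒ (c0=-2, c1=2, c2=-1)
[Gauss-Seidel] macro 6: S0 reads c1=2 → after 1×micro: -2; S1 reads c1=2 → after 1×micro: 1; S2 reads c0=-2 → after 2×micro: -1 ⇒ (c0=-2, c1=1, c2=-1)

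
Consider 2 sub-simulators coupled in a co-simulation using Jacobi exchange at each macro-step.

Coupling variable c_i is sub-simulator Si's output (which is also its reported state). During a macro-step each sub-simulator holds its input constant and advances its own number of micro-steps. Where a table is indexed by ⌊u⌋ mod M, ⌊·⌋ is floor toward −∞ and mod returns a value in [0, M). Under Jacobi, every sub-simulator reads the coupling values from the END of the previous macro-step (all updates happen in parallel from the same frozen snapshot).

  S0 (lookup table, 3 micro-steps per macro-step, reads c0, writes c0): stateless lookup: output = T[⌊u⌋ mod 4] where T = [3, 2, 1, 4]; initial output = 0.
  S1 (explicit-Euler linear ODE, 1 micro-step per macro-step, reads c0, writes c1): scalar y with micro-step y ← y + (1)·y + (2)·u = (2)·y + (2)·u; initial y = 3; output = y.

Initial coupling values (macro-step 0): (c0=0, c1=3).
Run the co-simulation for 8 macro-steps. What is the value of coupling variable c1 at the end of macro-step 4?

macro 1: S0 reads c0=0 → after 3×micro: 3; S1 reads c0=0 → after 1×micro: 6 ⇒ (c0=3, c1=6)
macro 2: S0 reads c0=3 → after 3×micro: 4; S1 reads c0=3 → after 1×micro: 18 ⇒ (c0=4, c1=18)
macro 3: S0 reads c0=4 → after 3×micro: 3; S1 reads c0=4 → after 1×micro: 44 ⇒ (c0=3, c1=44)
macro 4: S0 reads c0=3 → after 3×micro: 4; S1 reads c0=3 → after 1×micro: 94 ⇒ (c0=4, c1=94)
macro 5: S0 reads c0=4 → after 3×micro: 3; S1 reads c0=4 → after 1×micro: 196 ⇒ (c0=3, c1=196)
macro 6: S0 reads c0=3 → after 3×micro: 4; S1 reads c0=3 → after 1×micro: 398 ⇒ (c0=4, c1=398)
macro 7: S0 reads c0=4 → after 3×micro: 3; S1 reads c0=4 → after 1×micro: 804 ⇒ (c0=3, c1=804)
macro 8: S0 reads c0=3 → after 3×micro: 4; S1 reads c0=3 → after 1×micro: 1614 ⇒ (c0=4, c1=1614)

c1 at macro-step 4 = 94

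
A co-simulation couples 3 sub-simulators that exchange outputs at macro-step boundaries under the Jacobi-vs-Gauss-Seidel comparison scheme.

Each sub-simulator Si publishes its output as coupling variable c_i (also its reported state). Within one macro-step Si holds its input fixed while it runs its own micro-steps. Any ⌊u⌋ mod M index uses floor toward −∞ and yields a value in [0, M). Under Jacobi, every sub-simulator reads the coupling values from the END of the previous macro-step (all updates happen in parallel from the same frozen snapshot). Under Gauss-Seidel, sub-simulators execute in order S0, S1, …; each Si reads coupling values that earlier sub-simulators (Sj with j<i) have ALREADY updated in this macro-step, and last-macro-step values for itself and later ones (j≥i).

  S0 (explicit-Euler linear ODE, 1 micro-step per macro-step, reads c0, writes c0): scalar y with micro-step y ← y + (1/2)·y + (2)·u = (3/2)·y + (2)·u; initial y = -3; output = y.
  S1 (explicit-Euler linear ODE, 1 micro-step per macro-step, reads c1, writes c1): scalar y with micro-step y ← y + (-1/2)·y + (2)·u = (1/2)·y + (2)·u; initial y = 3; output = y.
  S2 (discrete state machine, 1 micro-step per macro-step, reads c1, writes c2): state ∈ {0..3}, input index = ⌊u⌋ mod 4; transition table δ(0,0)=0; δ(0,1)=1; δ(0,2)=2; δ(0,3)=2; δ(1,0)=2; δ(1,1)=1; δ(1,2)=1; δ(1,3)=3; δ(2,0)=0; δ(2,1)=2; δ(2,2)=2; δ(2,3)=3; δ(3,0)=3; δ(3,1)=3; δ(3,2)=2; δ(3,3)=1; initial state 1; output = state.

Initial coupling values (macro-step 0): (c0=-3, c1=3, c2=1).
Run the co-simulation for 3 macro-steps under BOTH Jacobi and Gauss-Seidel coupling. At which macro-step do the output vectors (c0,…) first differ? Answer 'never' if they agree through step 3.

[Jacobi] macro 1: S0 reads c0=-3 → after 1×micro: -21/2; S1 reads c1=3 → after 1×micro: 15/2; S2 reads c1=3 → after 1×micro: 3 ⇒ (c0=-21/2, c1=15/2, c2=3)
[Jacobi] macro 2: S0 reads c0=-21/2 → after 1×micro: -147/4; S1 reads c1=15/2 → after 1×micro: 75/4; S2 reads c1=15/2 → after 1×micro: 1 ⇒ (c0=-147/4, c1=75/4, c2=1)
[Jacobi] macro 3: S0 reads c0=-147/4 → after 1×micro: -1029/8; S1 reads c1=75/4 → after 1×micro: 375/8; S2 reads c1=75/4 → after 1×micro: 1 ⇒ (c0=-1029/8, c1=375/8, c2=1)
[Gauss-Seidel] macro 1: S0 reads c0=-3 → after 1×micro: -21/2; S1 reads c1=3 → after 1×micro: 15/2; S2 reads c1=15/2 → after 1×micro: 3 ⇒ (c0=-21/2, c1=15/2, c2=3)
[Gauss-Seidel] macro 2: S0 reads c0=-21/2 → after 1×micro: -147/4; S1 reads c1=15/2 → after 1×micro: 75/4; S2 reads c1=75/4 → after 1×micro: 2 ⇒ (c0=-147/4, c1=75/4, c2=2)
[Gauss-Seidel] macro 3: S0 reads c0=-147/4 → after 1×micro: -1029/8; S1 reads c1=75/4 → after 1×micro: 375/8; S2 reads c1=375/8 → after 1×micro: 2 ⇒ (c0=-1029/8, c1=375/8, c2=2)

first divergence at macro-step: 2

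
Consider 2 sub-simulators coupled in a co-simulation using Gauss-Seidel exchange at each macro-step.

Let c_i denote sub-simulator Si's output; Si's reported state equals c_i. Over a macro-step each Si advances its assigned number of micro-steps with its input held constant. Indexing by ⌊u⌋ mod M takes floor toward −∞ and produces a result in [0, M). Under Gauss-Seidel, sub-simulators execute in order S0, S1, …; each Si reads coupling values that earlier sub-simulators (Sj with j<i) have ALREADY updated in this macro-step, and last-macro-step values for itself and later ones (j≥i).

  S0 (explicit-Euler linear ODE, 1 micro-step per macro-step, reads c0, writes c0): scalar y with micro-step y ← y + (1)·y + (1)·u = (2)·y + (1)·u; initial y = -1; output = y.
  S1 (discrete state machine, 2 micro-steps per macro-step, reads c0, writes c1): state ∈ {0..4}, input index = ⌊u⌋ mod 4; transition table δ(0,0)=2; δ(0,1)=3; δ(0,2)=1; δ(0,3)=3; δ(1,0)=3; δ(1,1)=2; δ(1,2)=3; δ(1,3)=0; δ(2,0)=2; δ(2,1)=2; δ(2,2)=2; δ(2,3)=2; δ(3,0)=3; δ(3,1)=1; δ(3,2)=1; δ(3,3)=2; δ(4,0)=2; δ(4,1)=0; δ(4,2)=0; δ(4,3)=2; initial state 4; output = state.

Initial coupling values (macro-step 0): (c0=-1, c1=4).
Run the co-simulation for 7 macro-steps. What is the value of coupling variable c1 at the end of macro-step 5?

c1 at macro-step 5 = 2

macro 1: S0 reads c0=-1 → after 1×micro: -3; S1 reads c0=-3 → after 2×micro: 3 ⇒ (c0=-3, c1=3)
macro 2: S0 reads c0=-3 → after 1×micro: -9; S1 reads c0=-9 → after 2×micro: 2 ⇒ (c0=-9, c1=2)
macro 3: S0 reads c0=-9 → after 1×micro: -27; S1 reads c0=-27 → after 2×micro: 2 ⇒ (c0=-27, c1=2)
macro 4: S0 reads c0=-27 → after 1×micro: -81; S1 reads c0=-81 → after 2×micro: 2 ⇒ (c0=-81, c1=2)
macro 5: S0 reads c0=-81 → after 1×micro: -243; S1 reads c0=-243 → after 2×micro: 2 ⇒ (c0=-243, c1=2)
macro 6: S0 reads c0=-243 → after 1×micro: -729; S1 reads c0=-729 → after 2×micro: 2 ⇒ (c0=-729, c1=2)
macro 7: S0 reads c0=-729 → after 1×micro: -2187; S1 reads c0=-2187 → after 2×micro: 2 ⇒ (c0=-2187, c1=2)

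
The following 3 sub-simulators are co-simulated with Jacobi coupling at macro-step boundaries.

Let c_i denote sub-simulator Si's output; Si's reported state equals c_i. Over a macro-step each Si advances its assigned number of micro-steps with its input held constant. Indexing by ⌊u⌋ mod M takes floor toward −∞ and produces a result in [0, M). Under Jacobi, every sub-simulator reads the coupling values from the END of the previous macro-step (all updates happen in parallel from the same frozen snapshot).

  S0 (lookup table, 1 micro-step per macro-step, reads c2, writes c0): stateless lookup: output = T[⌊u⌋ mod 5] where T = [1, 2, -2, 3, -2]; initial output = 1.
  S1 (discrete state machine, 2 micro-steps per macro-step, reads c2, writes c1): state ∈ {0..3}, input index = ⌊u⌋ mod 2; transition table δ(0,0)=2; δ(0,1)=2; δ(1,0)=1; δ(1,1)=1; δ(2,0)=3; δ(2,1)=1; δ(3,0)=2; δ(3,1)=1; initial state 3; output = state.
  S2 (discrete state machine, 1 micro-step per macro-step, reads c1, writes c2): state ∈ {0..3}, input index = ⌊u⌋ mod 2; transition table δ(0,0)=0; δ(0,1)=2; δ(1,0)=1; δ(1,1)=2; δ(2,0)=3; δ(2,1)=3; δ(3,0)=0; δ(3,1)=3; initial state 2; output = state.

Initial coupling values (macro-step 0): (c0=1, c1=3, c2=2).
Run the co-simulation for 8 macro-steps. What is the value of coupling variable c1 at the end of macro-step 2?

c1 at macro-step 2 = 1

macro 1: S0 reads c2=2 → after 1×micro: -2; S1 reads c2=2 → after 2×micro: 3; S2 reads c1=3 → after 1×micro: 3 ⇒ (c0=-2, c1=3, c2=3)
macro 2: S0 reads c2=3 → after 1×micro: 3; S1 reads c2=3 → after 2×micro: 1; S2 reads c1=3 → after 1×micro: 3 ⇒ (c0=3, c1=1, c2=3)
macro 3: S0 reads c2=3 → after 1×micro: 3; S1 reads c2=3 → after 2×micro: 1; S2 reads c1=1 → after 1×micro: 3 ⇒ (c0=3, c1=1, c2=3)
macro 4: S0 reads c2=3 → after 1×micro: 3; S1 reads c2=3 → after 2×micro: 1; S2 reads c1=1 → after 1×micro: 3 ⇒ (c0=3, c1=1, c2=3)
macro 5: S0 reads c2=3 → after 1×micro: 3; S1 reads c2=3 → after 2×micro: 1; S2 reads c1=1 → after 1×micro: 3 ⇒ (c0=3, c1=1, c2=3)
macro 6: S0 reads c2=3 → after 1×micro: 3; S1 reads c2=3 → after 2×micro: 1; S2 reads c1=1 → after 1×micro: 3 ⇒ (c0=3, c1=1, c2=3)
macro 7: S0 reads c2=3 → after 1×micro: 3; S1 reads c2=3 → after 2×micro: 1; S2 reads c1=1 → after 1×micro: 3 ⇒ (c0=3, c1=1, c2=3)
macro 8: S0 reads c2=3 → after 1×micro: 3; S1 reads c2=3 → after 2×micro: 1; S2 reads c1=1 → after 1×micro: 3 ⇒ (c0=3, c1=1, c2=3)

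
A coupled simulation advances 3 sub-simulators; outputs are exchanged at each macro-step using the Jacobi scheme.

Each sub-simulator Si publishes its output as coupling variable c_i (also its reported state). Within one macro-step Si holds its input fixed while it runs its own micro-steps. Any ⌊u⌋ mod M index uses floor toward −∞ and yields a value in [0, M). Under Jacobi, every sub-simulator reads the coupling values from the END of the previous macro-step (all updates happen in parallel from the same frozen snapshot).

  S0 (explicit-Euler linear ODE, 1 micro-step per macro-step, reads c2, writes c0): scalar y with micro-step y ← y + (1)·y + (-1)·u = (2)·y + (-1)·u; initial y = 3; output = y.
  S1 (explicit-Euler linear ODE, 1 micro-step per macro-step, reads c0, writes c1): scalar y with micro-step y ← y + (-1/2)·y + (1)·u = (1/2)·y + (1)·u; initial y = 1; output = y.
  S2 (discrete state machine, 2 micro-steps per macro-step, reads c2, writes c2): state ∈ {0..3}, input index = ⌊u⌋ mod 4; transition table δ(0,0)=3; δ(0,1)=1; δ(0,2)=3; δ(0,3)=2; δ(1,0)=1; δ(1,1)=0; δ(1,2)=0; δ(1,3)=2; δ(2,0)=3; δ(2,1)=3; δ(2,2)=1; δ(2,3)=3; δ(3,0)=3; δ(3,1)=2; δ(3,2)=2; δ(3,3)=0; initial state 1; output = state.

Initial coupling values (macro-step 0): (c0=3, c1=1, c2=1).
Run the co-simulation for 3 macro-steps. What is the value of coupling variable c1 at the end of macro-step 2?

c1 at macro-step 2 = 27/4

macro 1: S0 reads c2=1 → after 1×micro: 5; S1 reads c0=3 → after 1×micro: 7/2; S2 reads c2=1 → after 2×micro: 1 ⇒ (c0=5, c1=7/2, c2=1)
macro 2: S0 reads c2=1 → after 1×micro: 9; S1 reads c0=5 → after 1×micro: 27/4; S2 reads c2=1 → after 2×micro: 1 ⇒ (c0=9, c1=27/4, c2=1)
macro 3: S0 reads c2=1 → after 1×micro: 17; S1 reads c0=9 → after 1×micro: 99/8; S2 reads c2=1 → after 2×micro: 1 ⇒ (c0=17, c1=99/8, c2=1)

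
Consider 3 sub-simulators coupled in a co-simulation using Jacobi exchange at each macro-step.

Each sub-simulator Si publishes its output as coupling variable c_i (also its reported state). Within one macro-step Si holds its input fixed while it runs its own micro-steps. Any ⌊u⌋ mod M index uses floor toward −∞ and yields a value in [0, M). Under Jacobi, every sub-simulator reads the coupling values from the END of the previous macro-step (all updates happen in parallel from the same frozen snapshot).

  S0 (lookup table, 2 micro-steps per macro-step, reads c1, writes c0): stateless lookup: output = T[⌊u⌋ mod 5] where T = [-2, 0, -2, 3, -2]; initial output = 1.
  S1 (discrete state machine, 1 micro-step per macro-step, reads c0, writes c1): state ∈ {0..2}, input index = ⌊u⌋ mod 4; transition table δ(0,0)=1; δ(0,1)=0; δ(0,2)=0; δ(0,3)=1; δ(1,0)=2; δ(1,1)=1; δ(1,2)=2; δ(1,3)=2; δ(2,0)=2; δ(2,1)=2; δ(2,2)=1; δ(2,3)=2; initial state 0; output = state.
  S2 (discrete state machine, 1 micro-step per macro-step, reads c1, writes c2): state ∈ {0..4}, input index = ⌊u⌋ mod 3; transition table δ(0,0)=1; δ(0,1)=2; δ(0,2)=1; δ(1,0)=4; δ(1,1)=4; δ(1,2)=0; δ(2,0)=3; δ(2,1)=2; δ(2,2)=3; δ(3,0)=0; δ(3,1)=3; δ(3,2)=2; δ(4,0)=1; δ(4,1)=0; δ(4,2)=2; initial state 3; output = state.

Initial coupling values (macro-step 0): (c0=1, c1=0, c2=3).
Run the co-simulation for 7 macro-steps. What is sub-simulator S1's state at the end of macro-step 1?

S1 state at macro-step 1 = 0

macro 1: S0 reads c1=0 → after 2×micro: -2; S1 reads c0=1 → after 1×micro: 0; S2 reads c1=0 → after 1×micro: 0 ⇒ (c0=-2, c1=0, c2=0)
macro 2: S0 reads c1=0 → after 2×micro: -2; S1 reads c0=-2 → after 1×micro: 0; S2 reads c1=0 → after 1×micro: 1 ⇒ (c0=-2, c1=0, c2=1)
macro 3: S0 reads c1=0 → after 2×micro: -2; S1 reads c0=-2 → after 1×micro: 0; S2 reads c1=0 → after 1×micro: 4 ⇒ (c0=-2, c1=0, c2=4)
macro 4: S0 reads c1=0 → after 2×micro: -2; S1 reads c0=-2 → after 1×micro: 0; S2 reads c1=0 → after 1×micro: 1 ⇒ (c0=-2, c1=0, c2=1)
macro 5: S0 reads c1=0 → after 2×micro: -2; S1 reads c0=-2 → after 1×micro: 0; S2 reads c1=0 → after 1×micro: 4 ⇒ (c0=-2, c1=0, c2=4)
macro 6: S0 reads c1=0 → after 2×micro: -2; S1 reads c0=-2 → after 1×micro: 0; S2 reads c1=0 → after 1×micro: 1 ⇒ (c0=-2, c1=0, c2=1)
macro 7: S0 reads c1=0 → after 2×micro: -2; S1 reads c0=-2 → after 1×micro: 0; S2 reads c1=0 → after 1×micro: 4 ⇒ (c0=-2, c1=0, c2=4)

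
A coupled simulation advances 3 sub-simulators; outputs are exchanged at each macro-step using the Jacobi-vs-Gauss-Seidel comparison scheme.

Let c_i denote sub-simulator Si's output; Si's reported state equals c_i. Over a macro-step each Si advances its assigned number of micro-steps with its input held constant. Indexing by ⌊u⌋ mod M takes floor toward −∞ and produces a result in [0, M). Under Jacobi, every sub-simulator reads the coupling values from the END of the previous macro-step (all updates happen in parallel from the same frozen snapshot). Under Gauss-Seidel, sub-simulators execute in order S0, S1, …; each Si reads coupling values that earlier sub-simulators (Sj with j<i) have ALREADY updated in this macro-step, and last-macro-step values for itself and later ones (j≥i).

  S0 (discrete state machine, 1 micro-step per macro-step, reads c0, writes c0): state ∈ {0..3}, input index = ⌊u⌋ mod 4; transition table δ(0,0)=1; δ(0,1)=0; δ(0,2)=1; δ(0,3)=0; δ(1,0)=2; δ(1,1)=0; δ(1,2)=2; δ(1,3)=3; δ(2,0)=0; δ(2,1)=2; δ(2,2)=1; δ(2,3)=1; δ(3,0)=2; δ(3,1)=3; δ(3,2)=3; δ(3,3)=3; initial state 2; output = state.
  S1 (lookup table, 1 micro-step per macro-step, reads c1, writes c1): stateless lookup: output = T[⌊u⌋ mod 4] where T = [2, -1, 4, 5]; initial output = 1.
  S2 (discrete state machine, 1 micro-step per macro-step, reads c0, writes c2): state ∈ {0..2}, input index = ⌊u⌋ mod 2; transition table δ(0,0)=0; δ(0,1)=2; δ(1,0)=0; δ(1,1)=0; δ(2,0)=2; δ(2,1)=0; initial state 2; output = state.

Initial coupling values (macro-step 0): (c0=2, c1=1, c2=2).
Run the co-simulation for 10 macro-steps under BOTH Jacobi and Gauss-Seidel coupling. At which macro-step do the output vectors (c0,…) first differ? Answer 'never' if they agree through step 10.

first divergence at macro-step: 1

[Jacobi] macro 1: S0 reads c0=2 → after 1×micro: 1; S1 reads c1=1 → after 1×micro: -1; S2 reads c0=2 → after 1×micro: 2 ⇒ (c0=1, c1=-1, c2=2)
[Jacobi] macro 2: S0 reads c0=1 → after 1×micro: 0; S1 reads c1=-1 → after 1×micro: 5; S2 reads c0=1 → after 1×micro: 0 ⇒ (c0=0, c1=5, c2=0)
[Jacobi] macro 3: S0 reads c0=0 → after 1×micro: 1; S1 reads c1=5 → after 1×micro: -1; S2 reads c0=0 → after 1×micro: 0 ⇒ (c0=1, c1=-1, c2=0)
[Jacobi] macro 4: S0 reads c0=1 → after 1×micro: 0; S1 reads c1=-1 → after 1×micro: 5; S2 reads c0=1 → after 1×micro: 2 ⇒ (c0=0, c1=5, c2=2)
[Jacobi] macro 5: S0 reads c0=0 → after 1×micro: 1; S1 reads c1=5 → after 1×micro: -1; S2 reads c0=0 → after 1×micro: 2 ⇒ (c0=1, c1=-1, c2=2)
[Jacobi] macro 6: S0 reads c0=1 → after 1×micro: 0; S1 reads c1=-1 → after 1×micro: 5; S2 reads c0=1 → after 1×micro: 0 ⇒ (c0=0, c1=5, c2=0)
[Jacobi] macro 7: S0 reads c0=0 → after 1×micro: 1; S1 reads c1=5 → after 1×micro: -1; S2 reads c0=0 → after 1×micro: 0 ⇒ (c0=1, c1=-1, c2=0)
[Jacobi] macro 8: S0 reads c0=1 → after 1×micro: 0; S1 reads c1=-1 → after 1×micro: 5; S2 reads c0=1 → after 1×micro: 2 ⇒ (c0=0, c1=5, c2=2)
[Jacobi] macro 9: S0 reads c0=0 → after 1×micro: 1; S1 reads c1=5 → after 1×micro: -1; S2 reads c0=0 → after 1×micro: 2 ⇒ (c0=1, c1=-1, c2=2)
[Jacobi] macro 10: S0 reads c0=1 → after 1×micro: 0; S1 reads c1=-1 → after 1×micro: 5; S2 reads c0=1 → after 1×micro: 0 ⇒ (c0=0, c1=5, c2=0)
[Gauss-Seidel] macro 1: S0 reads c0=2 → after 1×micro: 1; S1 reads c1=1 → after 1×micro: -1; S2 reads c0=1 → after 1×micro: 0 ⇒ (c0=1, c1=-1, c2=0)
[Gauss-Seidel] macro 2: S0 reads c0=1 → after 1×micro: 0; S1 reads c1=-1 → after 1×micro: 5; S2 reads c0=0 → after 1×micro: 0 ⇒ (c0=0, c1=5, c2=0)
[Gauss-Seidel] macro 3: S0 reads c0=0 → after 1×micro: 1; S1 reads c1=5 → after 1×micro: -1; S2 reads c0=1 → after 1×micro: 2 ⇒ (c0=1, c1=-1, c2=2)
[Gauss-Seidel] macro 4: S0 reads c0=1 → after 1×micro: 0; S1 reads c1=-1 → after 1×micro: 5; S2 reads c0=0 → after 1×micro: 2 ⇒ (c0=0, c1=5, c2=2)
[Gauss-Seidel] macro 5: S0 reads c0=0 → after 1×micro: 1; S1 reads c1=5 → after 1×micro: -1; S2 reads c0=1 → after 1×micro: 0 ⇒ (c0=1, c1=-1, c2=0)
[Gauss-Seidel] macro 6: S0 reads c0=1 → after 1×micro: 0; S1 reads c1=-1 → after 1×micro: 5; S2 reads c0=0 → after 1×micro: 0 ⇒ (c0=0, c1=5, c2=0)
[Gauss-Seidel] macro 7: S0 reads c0=0 → after 1×micro: 1; S1 reads c1=5 → after 1×micro: -1; S2 reads c0=1 → after 1×micro: 2 ⇒ (c0=1, c1=-1, c2=2)
[Gauss-Seidel] macro 8: S0 reads c0=1 → after 1×micro: 0; S1 reads c1=-1 → after 1×micro: 5; S2 reads c0=0 → after 1×micro: 2 ⇒ (c0=0, c1=5, c2=2)
[Gauss-Seidel] macro 9: S0 reads c0=0 → after 1×micro: 1; S1 reads c1=5 → after 1×micro: -1; S2 reads c0=1 → after 1×micro: 0 ⇒ (c0=1, c1=-1, c2=0)
[Gauss-Seidel] macro 10: S0 reads c0=1 → after 1×micro: 0; S1 reads c1=-1 → after 1×micro: 5; S2 reads c0=0 → after 1×micro: 0 ⇒ (c0=0, c1=5, c2=0)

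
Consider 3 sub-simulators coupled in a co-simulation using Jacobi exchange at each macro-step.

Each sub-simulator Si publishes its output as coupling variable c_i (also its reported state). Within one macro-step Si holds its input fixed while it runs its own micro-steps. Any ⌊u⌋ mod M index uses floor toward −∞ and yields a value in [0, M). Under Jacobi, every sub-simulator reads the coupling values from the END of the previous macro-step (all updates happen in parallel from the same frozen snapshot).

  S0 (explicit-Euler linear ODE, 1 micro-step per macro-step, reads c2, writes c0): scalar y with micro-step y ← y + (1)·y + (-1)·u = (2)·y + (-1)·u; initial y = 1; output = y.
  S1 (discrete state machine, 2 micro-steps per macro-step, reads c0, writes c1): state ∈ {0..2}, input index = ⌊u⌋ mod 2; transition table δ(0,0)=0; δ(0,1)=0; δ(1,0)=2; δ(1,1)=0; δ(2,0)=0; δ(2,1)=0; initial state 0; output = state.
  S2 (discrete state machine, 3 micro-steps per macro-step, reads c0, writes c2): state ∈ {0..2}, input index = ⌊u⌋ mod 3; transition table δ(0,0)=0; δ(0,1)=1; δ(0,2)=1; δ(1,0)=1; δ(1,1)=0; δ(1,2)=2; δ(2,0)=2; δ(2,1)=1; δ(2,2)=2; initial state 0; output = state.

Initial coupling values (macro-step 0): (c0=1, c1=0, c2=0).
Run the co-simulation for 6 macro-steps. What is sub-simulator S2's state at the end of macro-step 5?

S2 state at macro-step 5 = 1

macro 1: S0 reads c2=0 → after 1×micro: 2; S1 reads c0=1 → after 2×micro: 0; S2 reads c0=1 → after 3×micro: 1 ⇒ (c0=2, c1=0, c2=1)
macro 2: S0 reads c2=1 → after 1×micro: 3; S1 reads c0=2 → after 2×micro: 0; S2 reads c0=2 → after 3×micro: 2 ⇒ (c0=3, c1=0, c2=2)
macro 3: S0 reads c2=2 → after 1×micro: 4; S1 reads c0=3 → after 2×micro: 0; S2 reads c0=3 → after 3×micro: 2 ⇒ (c0=4, c1=0, c2=2)
macro 4: S0 reads c2=2 → after 1×micro: 6; S1 reads c0=4 → after 2×micro: 0; S2 reads c0=4 → after 3×micro: 1 ⇒ (c0=6, c1=0, c2=1)
macro 5: S0 reads c2=1 → after 1×micro: 11; S1 reads c0=6 → after 2×micro: 0; S2 reads c0=6 → after 3×micro: 1 ⇒ (c0=11, c1=0, c2=1)
macro 6: S0 reads c2=1 → after 1×micro: 21; S1 reads c0=11 → after 2×micro: 0; S2 reads c0=11 → after 3×micro: 2 ⇒ (c0=21, c1=0, c2=2)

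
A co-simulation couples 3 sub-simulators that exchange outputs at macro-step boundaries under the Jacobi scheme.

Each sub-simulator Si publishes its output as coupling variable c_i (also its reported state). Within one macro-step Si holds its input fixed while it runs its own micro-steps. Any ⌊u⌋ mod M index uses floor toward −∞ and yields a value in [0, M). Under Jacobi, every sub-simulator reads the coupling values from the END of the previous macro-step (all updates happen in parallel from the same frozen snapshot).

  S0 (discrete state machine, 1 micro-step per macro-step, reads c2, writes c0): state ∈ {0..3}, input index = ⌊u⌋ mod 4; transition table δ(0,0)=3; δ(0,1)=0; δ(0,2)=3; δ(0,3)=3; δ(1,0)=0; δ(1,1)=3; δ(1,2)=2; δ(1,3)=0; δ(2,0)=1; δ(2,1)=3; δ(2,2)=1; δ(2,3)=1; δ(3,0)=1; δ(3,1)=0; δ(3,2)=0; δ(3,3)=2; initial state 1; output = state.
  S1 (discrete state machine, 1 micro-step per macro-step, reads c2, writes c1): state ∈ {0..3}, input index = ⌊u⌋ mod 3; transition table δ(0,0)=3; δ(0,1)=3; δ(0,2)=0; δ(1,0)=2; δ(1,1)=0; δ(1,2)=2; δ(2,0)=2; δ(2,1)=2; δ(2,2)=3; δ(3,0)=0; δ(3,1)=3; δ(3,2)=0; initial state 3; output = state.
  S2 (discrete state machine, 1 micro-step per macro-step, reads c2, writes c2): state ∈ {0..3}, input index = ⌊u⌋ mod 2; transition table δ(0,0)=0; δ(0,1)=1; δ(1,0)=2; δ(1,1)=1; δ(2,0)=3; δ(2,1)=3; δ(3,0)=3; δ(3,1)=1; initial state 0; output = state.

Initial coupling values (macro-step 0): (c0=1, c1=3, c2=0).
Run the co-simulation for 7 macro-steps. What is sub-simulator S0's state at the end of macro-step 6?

macro 1: S0 reads c2=0 → after 1×micro: 0; S1 reads c2=0 → after 1×micro: 0; S2 reads c2=0 → after 1×micro: 0 ⇒ (c0=0, c1=0, c2=0)
macro 2: S0 reads c2=0 → after 1×micro: 3; S1 reads c2=0 → after 1×micro: 3; S2 reads c2=0 → after 1×micro: 0 ⇒ (c0=3, c1=3, c2=0)
macro 3: S0 reads c2=0 → after 1×micro: 1; S1 reads c2=0 → after 1×micro: 0; S2 reads c2=0 → after 1×micro: 0 ⇒ (c0=1, c1=0, c2=0)
macro 4: S0 reads c2=0 → after 1×micro: 0; S1 reads c2=0 → after 1×micro: 3; S2 reads c2=0 → after 1×micro: 0 ⇒ (c0=0, c1=3, c2=0)
macro 5: S0 reads c2=0 → after 1×micro: 3; S1 reads c2=0 → after 1×micro: 0; S2 reads c2=0 → after 1×micro: 0 ⇒ (c0=3, c1=0, c2=0)
macro 6: S0 reads c2=0 → after 1×micro: 1; S1 reads c2=0 → after 1×micro: 3; S2 reads c2=0 → after 1×micro: 0 ⇒ (c0=1, c1=3, c2=0)
macro 7: S0 reads c2=0 → after 1×micro: 0; S1 reads c2=0 → after 1×micro: 0; S2 reads c2=0 → after 1×micro: 0 ⇒ (c0=0, c1=0, c2=0)

S0 state at macro-step 6 = 1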